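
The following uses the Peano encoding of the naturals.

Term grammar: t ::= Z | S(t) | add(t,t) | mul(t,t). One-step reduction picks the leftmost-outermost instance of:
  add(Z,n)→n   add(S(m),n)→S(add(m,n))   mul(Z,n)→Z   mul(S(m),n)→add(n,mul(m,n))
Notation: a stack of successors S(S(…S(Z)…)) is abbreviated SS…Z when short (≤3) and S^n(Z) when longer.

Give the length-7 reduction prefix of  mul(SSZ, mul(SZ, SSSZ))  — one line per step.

Answer: after 7 steps: S(S(add(S(add(Z, mul(Z, SSSZ))), mul(SZ, mul(SZ, SSSZ)))))

Derivation:
  start: mul(SSZ, mul(SZ, SSSZ))
  →1  add(mul(SZ, SSSZ), mul(SZ, mul(SZ, SSSZ)))
  →2  add(add(SSSZ, mul(Z, SSSZ)), mul(SZ, mul(SZ, SSSZ)))
  →3  add(S(add(SSZ, mul(Z, SSSZ))), mul(SZ, mul(SZ, SSSZ)))
  →4  S(add(add(SSZ, mul(Z, SSSZ)), mul(SZ, mul(SZ, SSSZ))))
  →5  S(add(S(add(SZ, mul(Z, SSSZ))), mul(SZ, mul(SZ, SSSZ))))
  →6  S(S(add(add(SZ, mul(Z, SSSZ)), mul(SZ, mul(SZ, SSSZ)))))
  →7  S(S(add(S(add(Z, mul(Z, SSSZ))), mul(SZ, mul(SZ, SSSZ)))))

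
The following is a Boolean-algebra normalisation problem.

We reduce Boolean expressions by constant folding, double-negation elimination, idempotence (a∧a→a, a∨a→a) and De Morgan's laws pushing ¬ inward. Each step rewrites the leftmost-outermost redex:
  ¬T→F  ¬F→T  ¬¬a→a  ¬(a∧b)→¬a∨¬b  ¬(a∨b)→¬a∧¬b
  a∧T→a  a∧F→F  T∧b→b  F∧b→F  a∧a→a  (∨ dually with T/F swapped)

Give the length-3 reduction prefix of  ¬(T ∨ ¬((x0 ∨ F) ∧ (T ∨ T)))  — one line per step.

Answer: after 3 steps: F

Derivation:
  start: ¬(T ∨ ¬((x0 ∨ F) ∧ (T ∨ T)))
  →1  ¬T ∧ ¬¬((x0 ∨ F) ∧ (T ∨ T))
  →2  F ∧ ¬¬((x0 ∨ F) ∧ (T ∨ T))
  →3  F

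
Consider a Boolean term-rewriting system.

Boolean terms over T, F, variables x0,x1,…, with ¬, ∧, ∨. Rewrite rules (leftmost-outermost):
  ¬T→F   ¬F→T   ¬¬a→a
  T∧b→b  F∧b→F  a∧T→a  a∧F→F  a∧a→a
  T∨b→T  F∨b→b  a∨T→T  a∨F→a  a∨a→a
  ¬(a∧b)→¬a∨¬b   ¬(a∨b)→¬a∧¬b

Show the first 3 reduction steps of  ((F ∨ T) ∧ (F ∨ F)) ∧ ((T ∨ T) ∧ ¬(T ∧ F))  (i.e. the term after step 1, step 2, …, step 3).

Answer: after 3 steps: F ∧ ((T ∨ T) ∧ ¬(T ∧ F))

Reduction:
  start: ((F ∨ T) ∧ (F ∨ F)) ∧ ((T ∨ T) ∧ ¬(T ∧ F))
  →1  (T ∧ (F ∨ F)) ∧ ((T ∨ T) ∧ ¬(T ∧ F))
  →2  (F ∨ F) ∧ ((T ∨ T) ∧ ¬(T ∧ F))
  →3  F ∧ ((T ∨ T) ∧ ¬(T ∧ F))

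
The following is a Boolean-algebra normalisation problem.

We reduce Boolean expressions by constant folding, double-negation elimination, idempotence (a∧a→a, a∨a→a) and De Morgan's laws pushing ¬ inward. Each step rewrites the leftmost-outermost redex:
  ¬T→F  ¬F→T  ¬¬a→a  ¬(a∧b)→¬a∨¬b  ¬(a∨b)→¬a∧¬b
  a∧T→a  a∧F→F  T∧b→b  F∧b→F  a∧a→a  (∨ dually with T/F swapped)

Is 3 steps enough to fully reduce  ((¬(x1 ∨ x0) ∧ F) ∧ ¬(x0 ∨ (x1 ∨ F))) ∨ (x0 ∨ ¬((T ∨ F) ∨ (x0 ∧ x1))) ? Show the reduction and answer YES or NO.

Answer: NO — after 3 steps the term is x0 ∨ ¬((T ∨ F) ∨ (x0 ∧ x1)), not yet normal

Working:
  start: ((¬(x1 ∨ x0) ∧ F) ∧ ¬(x0 ∨ (x1 ∨ F))) ∨ (x0 ∨ ¬((T ∨ F) ∨ (x0 ∧ x1)))
  step 1: (F ∧ ¬(x0 ∨ (x1 ∨ F))) ∨ (x0 ∨ ¬((T ∨ F) ∨ (x0 ∧ x1)))
  step 2: F ∨ (x0 ∨ ¬((T ∨ F) ∨ (x0 ∧ x1)))
  step 3: x0 ∨ ¬((T ∨ F) ∨ (x0 ∧ x1))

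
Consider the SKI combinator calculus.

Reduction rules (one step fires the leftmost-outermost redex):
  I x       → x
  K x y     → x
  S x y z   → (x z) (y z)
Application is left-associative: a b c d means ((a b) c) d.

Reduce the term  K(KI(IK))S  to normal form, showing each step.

Answer: normal form = I  (in 2 steps)

Working:
  start: K(KI(IK))S
  →1  KI(IK)
  →2  I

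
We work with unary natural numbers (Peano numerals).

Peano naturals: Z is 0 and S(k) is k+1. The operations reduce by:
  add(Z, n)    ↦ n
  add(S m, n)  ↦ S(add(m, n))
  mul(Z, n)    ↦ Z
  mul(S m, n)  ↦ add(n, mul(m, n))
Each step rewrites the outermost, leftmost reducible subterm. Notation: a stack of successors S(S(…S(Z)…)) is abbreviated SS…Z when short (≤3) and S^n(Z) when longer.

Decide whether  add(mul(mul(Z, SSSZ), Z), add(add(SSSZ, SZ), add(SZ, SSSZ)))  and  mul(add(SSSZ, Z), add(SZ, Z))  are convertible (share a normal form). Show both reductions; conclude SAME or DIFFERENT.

Term A:
  start: add(mul(mul(Z, SSSZ), Z), add(add(SSSZ, SZ), add(SZ, SSSZ)))
  step 1: add(mul(Z, Z), add(add(SSSZ, SZ), add(SZ, SSSZ)))
  step 2: add(Z, add(add(SSSZ, SZ), add(SZ, SSSZ)))
  step 3: add(add(SSSZ, SZ), add(SZ, SSSZ))
  step 4: add(S(add(SSZ, SZ)), add(SZ, SSSZ))
  step 5: S(add(add(SSZ, SZ), add(SZ, SSSZ)))
  step 6: S(add(S(add(SZ, SZ)), add(SZ, SSSZ)))
  step 7: S(S(add(add(SZ, SZ), add(SZ, SSSZ))))
  step 8: S(S(add(S(add(Z, SZ)), add(SZ, SSSZ))))
  step 9: S(S(S(add(add(Z, SZ), add(SZ, SSSZ)))))
  step 10: S(S(S(add(SZ, add(SZ, SSSZ)))))
  step 11: S(S(S(S(add(Z, add(SZ, SSSZ))))))
  step 12: S(S(S(S(add(SZ, SSSZ)))))
  step 13: S(S(S(S(S(add(Z, SSSZ))))))
  step 14: S^8(Z)

Term B:
  start: mul(add(SSSZ, Z), add(SZ, Z))
  step 1: mul(S(add(SSZ, Z)), add(SZ, Z))
  step 2: add(add(SZ, Z), mul(add(SSZ, Z), add(SZ, Z)))
  step 3: add(S(add(Z, Z)), mul(add(SSZ, Z), add(SZ, Z)))
  step 4: S(add(add(Z, Z), mul(add(SSZ, Z), add(SZ, Z))))
  step 5: S(add(Z, mul(add(SSZ, Z), add(SZ, Z))))
  step 6: S(mul(add(SSZ, Z), add(SZ, Z)))
  step 7: S(mul(S(add(SZ, Z)), add(SZ, Z)))
  step 8: S(add(add(SZ, Z), mul(add(SZ, Z), add(SZ, Z))))
  step 9: S(add(S(add(Z, Z)), mul(add(SZ, Z), add(SZ, Z))))
  step 10: S(S(add(add(Z, Z), mul(add(SZ, Z), add(SZ, Z)))))
  step 11: S(S(add(Z, mul(add(SZ, Z), add(SZ, Z)))))
  step 12: S(S(mul(add(SZ, Z), add(SZ, Z))))
  step 13: S(S(mul(S(add(Z, Z)), add(SZ, Z))))
  step 14: S(S(add(add(SZ, Z), mul(add(Z, Z), add(SZ, Z)))))
  step 15: S(S(add(S(add(Z, Z)), mul(add(Z, Z), add(SZ, Z)))))
  step 16: S(S(S(add(add(Z, Z), mul(add(Z, Z), add(SZ, Z))))))
  step 17: S(S(S(add(Z, mul(add(Z, Z), add(SZ, Z))))))
  step 18: S(S(S(mul(add(Z, Z), add(SZ, Z)))))
  step 19: S(S(S(mul(Z, add(SZ, Z)))))
  step 20: SSSZ

Answer: DIFFERENT — A ⇓ S^8(Z), B ⇓ SSSZ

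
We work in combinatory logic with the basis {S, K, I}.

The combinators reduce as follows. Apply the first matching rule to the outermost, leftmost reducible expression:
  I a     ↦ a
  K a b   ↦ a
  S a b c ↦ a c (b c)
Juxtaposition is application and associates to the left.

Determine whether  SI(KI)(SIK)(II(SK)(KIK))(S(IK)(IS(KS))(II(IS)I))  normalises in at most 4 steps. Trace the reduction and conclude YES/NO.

  start: SI(KI)(SIK)(II(SK)(KIK))(S(IK)(IS(KS))(II(IS)I))
  [1] I(SIK)(KI(SIK))(II(SK)(KIK))(S(IK)(IS(KS))(II(IS)I))
  [2] SIK(KI(SIK))(II(SK)(KIK))(S(IK)(IS(KS))(II(IS)I))
  [3] I(KI(SIK))(K(KI(SIK)))(II(SK)(KIK))(S(IK)(IS(KS))(II(IS)I))
  [4] KI(SIK)(K(KI(SIK)))(II(SK)(KIK))(S(IK)(IS(KS))(II(IS)I))

Answer: NO — after 4 steps the term is KI(SIK)(K(KI(SIK)))(II(SK)(KIK))(S(IK)(IS(KS))(II(IS)I)), not yet normal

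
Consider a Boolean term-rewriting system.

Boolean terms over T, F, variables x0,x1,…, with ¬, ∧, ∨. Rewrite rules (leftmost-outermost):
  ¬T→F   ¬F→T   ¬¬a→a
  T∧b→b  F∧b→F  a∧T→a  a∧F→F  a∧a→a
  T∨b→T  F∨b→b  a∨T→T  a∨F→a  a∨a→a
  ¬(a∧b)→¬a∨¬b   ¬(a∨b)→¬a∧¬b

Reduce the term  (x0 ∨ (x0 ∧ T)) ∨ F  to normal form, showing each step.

  start: (x0 ∨ (x0 ∧ T)) ∨ F
  step 1: x0 ∨ (x0 ∧ T)
  step 2: x0 ∨ x0
  step 3: x0

Answer: normal form = x0  (in 3 steps)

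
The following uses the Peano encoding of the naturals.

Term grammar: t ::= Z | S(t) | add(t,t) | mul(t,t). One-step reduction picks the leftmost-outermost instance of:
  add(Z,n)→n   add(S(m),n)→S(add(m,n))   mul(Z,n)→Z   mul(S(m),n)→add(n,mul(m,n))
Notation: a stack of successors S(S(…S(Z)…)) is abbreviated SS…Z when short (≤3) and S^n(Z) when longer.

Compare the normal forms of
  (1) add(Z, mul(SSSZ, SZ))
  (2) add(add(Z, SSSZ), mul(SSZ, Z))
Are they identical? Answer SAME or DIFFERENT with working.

Term A:
  start: add(Z, mul(SSSZ, SZ))
  →1  mul(SSSZ, SZ)
  →2  add(SZ, mul(SSZ, SZ))
  →3  S(add(Z, mul(SSZ, SZ)))
  →4  S(mul(SSZ, SZ))
  →5  S(add(SZ, mul(SZ, SZ)))
  →6  S(S(add(Z, mul(SZ, SZ))))
  →7  S(S(mul(SZ, SZ)))
  →8  S(S(add(SZ, mul(Z, SZ))))
  →9  S(S(S(add(Z, mul(Z, SZ)))))
  →10  S(S(S(mul(Z, SZ))))
  →11  SSSZ

Term B:
  start: add(add(Z, SSSZ), mul(SSZ, Z))
  →1  add(SSSZ, mul(SSZ, Z))
  →2  S(add(SSZ, mul(SSZ, Z)))
  →3  S(S(add(SZ, mul(SSZ, Z))))
  →4  S(S(S(add(Z, mul(SSZ, Z)))))
  →5  S(S(S(mul(SSZ, Z))))
  →6  S(S(S(add(Z, mul(SZ, Z)))))
  →7  S(S(S(mul(SZ, Z))))
  →8  S(S(S(add(Z, mul(Z, Z)))))
  →9  S(S(S(mul(Z, Z))))
  →10  SSSZ

Answer: SAME — A ⇓ SSSZ, B ⇓ SSSZ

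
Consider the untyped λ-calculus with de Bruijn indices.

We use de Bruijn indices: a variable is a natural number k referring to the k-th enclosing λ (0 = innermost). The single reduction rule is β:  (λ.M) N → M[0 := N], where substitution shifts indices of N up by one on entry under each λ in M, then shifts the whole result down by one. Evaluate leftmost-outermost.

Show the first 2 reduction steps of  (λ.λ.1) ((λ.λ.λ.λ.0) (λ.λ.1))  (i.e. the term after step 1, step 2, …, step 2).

Answer: after 2 steps: λ.λ.λ.λ.0

Working:
  start: (λ.λ.1) ((λ.λ.λ.λ.0) (λ.λ.1))
  step 1: λ.(λ.λ.λ.λ.0) (λ.λ.1)
  step 2: λ.λ.λ.λ.0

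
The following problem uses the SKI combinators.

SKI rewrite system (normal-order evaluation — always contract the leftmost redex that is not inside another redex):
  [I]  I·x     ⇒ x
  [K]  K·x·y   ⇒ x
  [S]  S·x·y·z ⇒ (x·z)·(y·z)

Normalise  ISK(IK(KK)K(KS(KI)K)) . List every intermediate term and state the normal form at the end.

  start: ISK(IK(KK)K(KS(KI)K))
  step 1: SK(IK(KK)K(KS(KI)K))
  step 2: SK(K(KK)K(KS(KI)K))
  step 3: SK(KK(KS(KI)K))
  step 4: SKK

Answer: normal form = SKK  (in 4 steps)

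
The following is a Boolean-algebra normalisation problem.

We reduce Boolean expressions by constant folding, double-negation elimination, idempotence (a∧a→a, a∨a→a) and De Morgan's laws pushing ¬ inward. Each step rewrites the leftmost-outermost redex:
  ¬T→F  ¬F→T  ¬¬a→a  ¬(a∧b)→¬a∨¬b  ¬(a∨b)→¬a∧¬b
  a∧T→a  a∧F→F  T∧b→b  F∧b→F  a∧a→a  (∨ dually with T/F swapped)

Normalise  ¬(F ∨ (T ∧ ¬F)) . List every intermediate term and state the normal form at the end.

Answer: normal form = F  (in 7 steps)

Reduction:
  start: ¬(F ∨ (T ∧ ¬F))
  →1  ¬F ∧ ¬(T ∧ ¬F)
  →2  T ∧ ¬(T ∧ ¬F)
  →3  ¬(T ∧ ¬F)
  →4  ¬T ∨ ¬¬F
  →5  F ∨ ¬¬F
  →6  ¬¬F
  →7  F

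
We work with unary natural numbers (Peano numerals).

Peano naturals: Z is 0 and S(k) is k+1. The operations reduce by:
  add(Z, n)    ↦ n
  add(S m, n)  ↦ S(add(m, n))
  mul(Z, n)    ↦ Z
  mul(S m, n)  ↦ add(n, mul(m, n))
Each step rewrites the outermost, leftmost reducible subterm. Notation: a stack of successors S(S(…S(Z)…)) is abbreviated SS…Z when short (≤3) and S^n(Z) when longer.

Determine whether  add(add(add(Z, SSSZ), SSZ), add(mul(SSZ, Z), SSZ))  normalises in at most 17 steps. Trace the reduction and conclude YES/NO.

Answer: YES — reaches normal form S^7(Z) in 17 ≤ 17 steps

Derivation:
  start: add(add(add(Z, SSSZ), SSZ), add(mul(SSZ, Z), SSZ))
  step 1: add(add(SSSZ, SSZ), add(mul(SSZ, Z), SSZ))
  step 2: add(S(add(SSZ, SSZ)), add(mul(SSZ, Z), SSZ))
  step 3: S(add(add(SSZ, SSZ), add(mul(SSZ, Z), SSZ)))
  step 4: S(add(S(add(SZ, SSZ)), add(mul(SSZ, Z), SSZ)))
  step 5: S(S(add(add(SZ, SSZ), add(mul(SSZ, Z), SSZ))))
  step 6: S(S(add(S(add(Z, SSZ)), add(mul(SSZ, Z), SSZ))))
  step 7: S(S(S(add(add(Z, SSZ), add(mul(SSZ, Z), SSZ)))))
  step 8: S(S(S(add(SSZ, add(mul(SSZ, Z), SSZ)))))
  step 9: S(S(S(S(add(SZ, add(mul(SSZ, Z), SSZ))))))
  step 10: S(S(S(S(S(add(Z, add(mul(SSZ, Z), SSZ)))))))
  step 11: S(S(S(S(S(add(mul(SSZ, Z), SSZ))))))
  step 12: S(S(S(S(S(add(add(Z, mul(SZ, Z)), SSZ))))))
  step 13: S(S(S(S(S(add(mul(SZ, Z), SSZ))))))
  step 14: S(S(S(S(S(add(add(Z, mul(Z, Z)), SSZ))))))
  step 15: S(S(S(S(S(add(mul(Z, Z), SSZ))))))
  step 16: S(S(S(S(S(add(Z, SSZ))))))
  step 17: S^7(Z)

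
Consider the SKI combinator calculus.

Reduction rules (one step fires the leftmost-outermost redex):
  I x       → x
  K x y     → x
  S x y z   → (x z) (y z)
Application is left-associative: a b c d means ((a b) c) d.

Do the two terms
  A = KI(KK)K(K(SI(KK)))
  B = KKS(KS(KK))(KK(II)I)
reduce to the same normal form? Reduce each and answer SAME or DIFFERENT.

Answer: DIFFERENT — A ⇓ K(K(SI(KK))), B ⇓ S

Derivation:
Term A:
  start: KI(KK)K(K(SI(KK)))
  →1  IK(K(SI(KK)))
  →2  K(K(SI(KK)))

Term B:
  start: KKS(KS(KK))(KK(II)I)
  →1  K(KS(KK))(KK(II)I)
  →2  KS(KK)
  →3  S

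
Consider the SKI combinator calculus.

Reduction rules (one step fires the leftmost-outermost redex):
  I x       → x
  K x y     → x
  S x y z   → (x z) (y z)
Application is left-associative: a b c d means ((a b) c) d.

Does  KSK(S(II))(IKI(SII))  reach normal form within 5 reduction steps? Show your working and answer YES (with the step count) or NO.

Answer: YES — reaches normal form S(SI)I in 4 ≤ 5 steps

Derivation:
  start: KSK(S(II))(IKI(SII))
  step 1: S(S(II))(IKI(SII))
  step 2: S(SI)(IKI(SII))
  step 3: S(SI)(KI(SII))
  step 4: S(SI)I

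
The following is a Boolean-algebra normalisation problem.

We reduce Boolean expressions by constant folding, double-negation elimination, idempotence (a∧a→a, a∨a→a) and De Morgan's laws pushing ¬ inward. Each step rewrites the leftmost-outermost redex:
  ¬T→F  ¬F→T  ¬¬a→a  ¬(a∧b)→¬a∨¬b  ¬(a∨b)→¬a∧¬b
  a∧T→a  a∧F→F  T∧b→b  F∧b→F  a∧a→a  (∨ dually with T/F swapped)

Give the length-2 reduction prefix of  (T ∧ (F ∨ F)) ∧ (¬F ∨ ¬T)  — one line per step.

  start: (T ∧ (F ∨ F)) ∧ (¬F ∨ ¬T)
  →1  (F ∨ F) ∧ (¬F ∨ ¬T)
  →2  F ∧ (¬F ∨ ¬T)

Answer: after 2 steps: F ∧ (¬F ∨ ¬T)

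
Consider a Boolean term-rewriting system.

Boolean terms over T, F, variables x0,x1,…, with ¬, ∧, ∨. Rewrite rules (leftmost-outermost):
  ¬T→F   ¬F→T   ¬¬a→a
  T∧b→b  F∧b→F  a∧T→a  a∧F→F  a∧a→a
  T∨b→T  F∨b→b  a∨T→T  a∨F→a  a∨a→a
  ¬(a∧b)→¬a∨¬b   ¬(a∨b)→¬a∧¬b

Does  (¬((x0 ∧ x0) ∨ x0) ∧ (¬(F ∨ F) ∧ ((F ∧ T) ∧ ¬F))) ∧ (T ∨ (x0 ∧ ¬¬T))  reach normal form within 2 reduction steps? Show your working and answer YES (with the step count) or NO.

  start: (¬((x0 ∧ x0) ∨ x0) ∧ (¬(F ∨ F) ∧ ((F ∧ T) ∧ ¬F))) ∧ (T ∨ (x0 ∧ ¬¬T))
  [1] ((¬(x0 ∧ x0) ∧ ¬x0) ∧ (¬(F ∨ F) ∧ ((F ∧ T) ∧ ¬F))) ∧ (T ∨ (x0 ∧ ¬¬T))
  [2] (((¬x0 ∨ ¬x0) ∧ ¬x0) ∧ (¬(F ∨ F) ∧ ((F ∧ T) ∧ ¬F))) ∧ (T ∨ (x0 ∧ ¬¬T))

Answer: NO — after 2 steps the term is (((¬x0 ∨ ¬x0) ∧ ¬x0) ∧ (¬(F ∨ F) ∧ ((F ∧ T) ∧ ¬F))) ∧ (T ∨ (x0 ∧ ¬¬T)), not yet normal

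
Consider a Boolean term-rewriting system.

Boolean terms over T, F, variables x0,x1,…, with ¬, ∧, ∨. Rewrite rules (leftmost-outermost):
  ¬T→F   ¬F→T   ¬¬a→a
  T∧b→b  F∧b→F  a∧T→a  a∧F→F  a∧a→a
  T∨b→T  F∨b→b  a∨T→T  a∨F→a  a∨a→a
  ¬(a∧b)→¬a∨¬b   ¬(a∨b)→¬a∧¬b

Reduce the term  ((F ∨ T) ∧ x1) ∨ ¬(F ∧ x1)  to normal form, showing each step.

  start: ((F ∨ T) ∧ x1) ∨ ¬(F ∧ x1)
  →1  (T ∧ x1) ∨ ¬(F ∧ x1)
  →2  x1 ∨ ¬(F ∧ x1)
  →3  x1 ∨ (¬F ∨ ¬x1)
  →4  x1 ∨ (T ∨ ¬x1)
  →5  x1 ∨ T
  →6  T

Answer: normal form = T  (in 6 steps)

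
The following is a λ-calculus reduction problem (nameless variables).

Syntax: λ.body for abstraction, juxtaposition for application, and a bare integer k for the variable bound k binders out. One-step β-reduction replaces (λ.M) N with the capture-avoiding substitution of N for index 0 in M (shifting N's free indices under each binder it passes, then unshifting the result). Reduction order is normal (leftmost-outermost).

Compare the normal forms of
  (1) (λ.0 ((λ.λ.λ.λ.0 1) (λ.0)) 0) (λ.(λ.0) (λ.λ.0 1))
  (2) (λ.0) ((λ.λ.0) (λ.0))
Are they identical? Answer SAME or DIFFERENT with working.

Answer: DIFFERENT — A ⇓ λ.0 (λ.λ.λ.0 1), B ⇓ λ.0

Working:
Term A:
  start: (λ.0 ((λ.λ.λ.λ.0 1) (λ.0)) 0) (λ.(λ.0) (λ.λ.0 1))
  step 1: (λ.(λ.0) (λ.λ.0 1)) ((λ.λ.λ.λ.0 1) (λ.0)) (λ.(λ.0) (λ.λ.0 1))
  step 2: (λ.0) (λ.λ.0 1) (λ.(λ.0) (λ.λ.0 1))
  step 3: (λ.λ.0 1) (λ.(λ.0) (λ.λ.0 1))
  step 4: λ.0 (λ.(λ.0) (λ.λ.0 1))
  step 5: λ.0 (λ.λ.λ.0 1)

Term B:
  start: (λ.0) ((λ.λ.0) (λ.0))
  step 1: (λ.λ.0) (λ.0)
  step 2: λ.0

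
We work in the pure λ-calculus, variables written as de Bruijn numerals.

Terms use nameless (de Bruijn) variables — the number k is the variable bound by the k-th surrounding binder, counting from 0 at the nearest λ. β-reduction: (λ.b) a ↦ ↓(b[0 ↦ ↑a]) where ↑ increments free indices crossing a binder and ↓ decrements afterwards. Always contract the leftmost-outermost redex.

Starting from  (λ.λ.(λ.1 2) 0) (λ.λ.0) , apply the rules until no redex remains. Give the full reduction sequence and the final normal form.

  start: (λ.λ.(λ.1 2) 0) (λ.λ.0)
  step 1: λ.(λ.1 (λ.λ.0)) 0
  step 2: λ.0 (λ.λ.0)

Answer: normal form = λ.0 (λ.λ.0)  (in 2 steps)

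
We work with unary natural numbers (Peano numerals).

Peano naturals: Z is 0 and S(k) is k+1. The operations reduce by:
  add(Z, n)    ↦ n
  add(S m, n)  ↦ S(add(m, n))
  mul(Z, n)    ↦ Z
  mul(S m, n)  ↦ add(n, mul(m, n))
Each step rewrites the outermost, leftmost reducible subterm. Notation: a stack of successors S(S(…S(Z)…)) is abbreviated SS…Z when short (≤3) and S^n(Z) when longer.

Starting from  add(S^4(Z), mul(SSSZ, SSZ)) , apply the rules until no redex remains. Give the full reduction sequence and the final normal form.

Answer: normal form = S^10(Z)  (in 18 steps)

Derivation:
  start: add(S^4(Z), mul(SSSZ, SSZ))
  →1  S(add(SSSZ, mul(SSSZ, SSZ)))
  →2  S(S(add(SSZ, mul(SSSZ, SSZ))))
  →3  S(S(S(add(SZ, mul(SSSZ, SSZ)))))
  →4  S(S(S(S(add(Z, mul(SSSZ, SSZ))))))
  →5  S(S(S(S(mul(SSSZ, SSZ)))))
  →6  S(S(S(S(add(SSZ, mul(SSZ, SSZ))))))
  →7  S(S(S(S(S(add(SZ, mul(SSZ, SSZ)))))))
  →8  S(S(S(S(S(S(add(Z, mul(SSZ, SSZ))))))))
  →9  S(S(S(S(S(S(mul(SSZ, SSZ)))))))
  →10  S(S(S(S(S(S(add(SSZ, mul(SZ, SSZ))))))))
  →11  S(S(S(S(S(S(S(add(SZ, mul(SZ, SSZ)))))))))
  →12  S(S(S(S(S(S(S(S(add(Z, mul(SZ, SSZ))))))))))
  →13  S(S(S(S(S(S(S(S(mul(SZ, SSZ)))))))))
  →14  S(S(S(S(S(S(S(S(add(SSZ, mul(Z, SSZ))))))))))
  →15  S(S(S(S(S(S(S(S(S(add(SZ, mul(Z, SSZ)))))))))))
  →16  S(S(S(S(S(S(S(S(S(S(add(Z, mul(Z, SSZ))))))))))))
  →17  S(S(S(S(S(S(S(S(S(S(mul(Z, SSZ)))))))))))
  →18  S^10(Z)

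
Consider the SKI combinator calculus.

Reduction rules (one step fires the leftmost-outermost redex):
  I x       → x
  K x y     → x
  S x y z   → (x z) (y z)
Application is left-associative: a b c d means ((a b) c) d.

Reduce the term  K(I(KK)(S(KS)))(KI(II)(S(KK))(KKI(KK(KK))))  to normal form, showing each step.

  start: K(I(KK)(S(KS)))(KI(II)(S(KK))(KKI(KK(KK))))
  →1  I(KK)(S(KS))
  →2  KK(S(KS))
  →3  K

Answer: normal form = K  (in 3 steps)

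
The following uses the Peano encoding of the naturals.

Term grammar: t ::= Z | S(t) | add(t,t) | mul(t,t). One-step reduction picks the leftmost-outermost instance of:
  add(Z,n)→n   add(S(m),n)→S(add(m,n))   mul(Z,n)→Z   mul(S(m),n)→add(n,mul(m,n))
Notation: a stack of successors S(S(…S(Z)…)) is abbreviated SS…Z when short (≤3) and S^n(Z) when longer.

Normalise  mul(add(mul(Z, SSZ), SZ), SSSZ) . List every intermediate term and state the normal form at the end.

  start: mul(add(mul(Z, SSZ), SZ), SSSZ)
  step 1: mul(add(Z, SZ), SSSZ)
  step 2: mul(SZ, SSSZ)
  step 3: add(SSSZ, mul(Z, SSSZ))
  step 4: S(add(SSZ, mul(Z, SSSZ)))
  step 5: S(S(add(SZ, mul(Z, SSSZ))))
  step 6: S(S(S(add(Z, mul(Z, SSSZ)))))
  step 7: S(S(S(mul(Z, SSSZ))))
  step 8: SSSZ

Answer: normal form = SSSZ  (in 8 steps)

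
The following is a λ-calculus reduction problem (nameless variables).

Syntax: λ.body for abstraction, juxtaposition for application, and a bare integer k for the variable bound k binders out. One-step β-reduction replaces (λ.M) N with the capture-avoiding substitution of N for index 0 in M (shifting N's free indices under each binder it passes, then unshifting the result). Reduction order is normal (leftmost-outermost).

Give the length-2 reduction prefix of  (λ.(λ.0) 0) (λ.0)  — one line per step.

Answer: after 2 steps: λ.0

Reduction:
  start: (λ.(λ.0) 0) (λ.0)
  [1] (λ.0) (λ.0)
  [2] λ.0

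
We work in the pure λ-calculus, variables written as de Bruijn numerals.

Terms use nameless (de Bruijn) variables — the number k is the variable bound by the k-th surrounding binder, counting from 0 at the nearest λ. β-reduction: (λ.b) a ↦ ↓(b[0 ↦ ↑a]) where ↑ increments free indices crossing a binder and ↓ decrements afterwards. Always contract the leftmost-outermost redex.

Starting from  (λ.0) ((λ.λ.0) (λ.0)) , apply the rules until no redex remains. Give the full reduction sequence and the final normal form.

Answer: normal form = λ.0  (in 2 steps)

Reduction:
  start: (λ.0) ((λ.λ.0) (λ.0))
  →1  (λ.λ.0) (λ.0)
  →2  λ.0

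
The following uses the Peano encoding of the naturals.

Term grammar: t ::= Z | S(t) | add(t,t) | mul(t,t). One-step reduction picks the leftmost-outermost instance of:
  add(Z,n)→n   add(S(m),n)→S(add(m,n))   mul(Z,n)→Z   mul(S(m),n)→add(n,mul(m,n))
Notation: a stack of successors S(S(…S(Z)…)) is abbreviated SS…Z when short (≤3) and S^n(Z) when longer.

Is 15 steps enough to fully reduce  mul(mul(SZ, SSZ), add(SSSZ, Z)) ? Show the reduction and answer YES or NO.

  start: mul(mul(SZ, SSZ), add(SSSZ, Z))
  →1  mul(add(SSZ, mul(Z, SSZ)), add(SSSZ, Z))
  →2  mul(S(add(SZ, mul(Z, SSZ))), add(SSSZ, Z))
  →3  add(add(SSSZ, Z), mul(add(SZ, mul(Z, SSZ)), add(SSSZ, Z)))
  →4  add(S(add(SSZ, Z)), mul(add(SZ, mul(Z, SSZ)), add(SSSZ, Z)))
  →5  S(add(add(SSZ, Z), mul(add(SZ, mul(Z, SSZ)), add(SSSZ, Z))))
  →6  S(add(S(add(SZ, Z)), mul(add(SZ, mul(Z, SSZ)), add(SSSZ, Z))))
  →7  S(S(add(add(SZ, Z), mul(add(SZ, mul(Z, SSZ)), add(SSSZ, Z)))))
  →8  S(S(add(S(add(Z, Z)), mul(add(SZ, mul(Z, SSZ)), add(SSSZ, Z)))))
  →9  S(S(S(add(add(Z, Z), mul(add(SZ, mul(Z, SSZ)), add(SSSZ, Z))))))
  →10  S(S(S(add(Z, mul(add(SZ, mul(Z, SSZ)), add(SSSZ, Z))))))
  →11  S(S(S(mul(add(SZ, mul(Z, SSZ)), add(SSSZ, Z)))))
  →12  S(S(S(mul(S(add(Z, mul(Z, SSZ))), add(SSSZ, Z)))))
  →13  S(S(S(add(add(SSSZ, Z), mul(add(Z, mul(Z, SSZ)), add(SSSZ, Z))))))
  →14  S(S(S(add(S(add(SSZ, Z)), mul(add(Z, mul(Z, SSZ)), add(SSSZ, Z))))))
  →15  S(S(S(S(add(add(SSZ, Z), mul(add(Z, mul(Z, SSZ)), add(SSSZ, Z)))))))

Answer: NO — after 15 steps the term is S(S(S(S(add(add(SSZ, Z), mul(add(Z, mul(Z, SSZ)), add(SSSZ, Z))))))), not yet normal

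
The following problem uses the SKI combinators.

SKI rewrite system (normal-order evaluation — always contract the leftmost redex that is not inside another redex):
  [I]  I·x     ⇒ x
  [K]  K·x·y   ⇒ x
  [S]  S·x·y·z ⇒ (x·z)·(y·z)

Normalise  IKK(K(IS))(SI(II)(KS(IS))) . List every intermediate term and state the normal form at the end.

Answer: normal form = K(SS)  (in 8 steps)

Derivation:
  start: IKK(K(IS))(SI(II)(KS(IS)))
  step 1: KK(K(IS))(SI(II)(KS(IS)))
  step 2: K(SI(II)(KS(IS)))
  step 3: K(I(KS(IS))(II(KS(IS))))
  step 4: K(KS(IS)(II(KS(IS))))
  step 5: K(S(II(KS(IS))))
  step 6: K(S(I(KS(IS))))
  step 7: K(S(KS(IS)))
  step 8: K(SS)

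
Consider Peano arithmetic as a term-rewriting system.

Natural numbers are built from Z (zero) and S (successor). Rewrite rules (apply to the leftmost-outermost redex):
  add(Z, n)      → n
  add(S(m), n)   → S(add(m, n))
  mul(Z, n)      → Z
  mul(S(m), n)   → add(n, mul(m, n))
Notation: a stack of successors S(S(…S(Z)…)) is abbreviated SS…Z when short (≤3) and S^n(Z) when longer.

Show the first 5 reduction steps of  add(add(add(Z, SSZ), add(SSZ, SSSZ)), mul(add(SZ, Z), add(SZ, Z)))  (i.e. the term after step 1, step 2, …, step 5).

  start: add(add(add(Z, SSZ), add(SSZ, SSSZ)), mul(add(SZ, Z), add(SZ, Z)))
  step 1: add(add(SSZ, add(SSZ, SSSZ)), mul(add(SZ, Z), add(SZ, Z)))
  step 2: add(S(add(SZ, add(SSZ, SSSZ))), mul(add(SZ, Z), add(SZ, Z)))
  step 3: S(add(add(SZ, add(SSZ, SSSZ)), mul(add(SZ, Z), add(SZ, Z))))
  step 4: S(add(S(add(Z, add(SSZ, SSSZ))), mul(add(SZ, Z), add(SZ, Z))))
  step 5: S(S(add(add(Z, add(SSZ, SSSZ)), mul(add(SZ, Z), add(SZ, Z)))))

Answer: after 5 steps: S(S(add(add(Z, add(SSZ, SSSZ)), mul(add(SZ, Z), add(SZ, Z)))))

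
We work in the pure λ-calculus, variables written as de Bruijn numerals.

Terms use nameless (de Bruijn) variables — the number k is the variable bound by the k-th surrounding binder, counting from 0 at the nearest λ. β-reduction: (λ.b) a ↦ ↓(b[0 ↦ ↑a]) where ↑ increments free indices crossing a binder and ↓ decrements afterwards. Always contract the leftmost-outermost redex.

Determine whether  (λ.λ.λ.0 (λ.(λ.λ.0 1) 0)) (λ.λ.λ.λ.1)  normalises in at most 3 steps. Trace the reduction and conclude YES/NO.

  start: (λ.λ.λ.0 (λ.(λ.λ.0 1) 0)) (λ.λ.λ.λ.1)
  step 1: λ.λ.0 (λ.(λ.λ.0 1) 0)
  step 2: λ.λ.0 (λ.λ.0 1)

Answer: YES — reaches normal form λ.λ.0 (λ.λ.0 1) in 2 ≤ 3 steps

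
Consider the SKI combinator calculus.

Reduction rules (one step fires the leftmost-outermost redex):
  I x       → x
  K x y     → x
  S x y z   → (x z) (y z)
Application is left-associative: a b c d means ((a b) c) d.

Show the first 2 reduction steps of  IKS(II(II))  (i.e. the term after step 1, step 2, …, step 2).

  start: IKS(II(II))
  [1] KS(II(II))
  [2] S

Answer: after 2 steps: S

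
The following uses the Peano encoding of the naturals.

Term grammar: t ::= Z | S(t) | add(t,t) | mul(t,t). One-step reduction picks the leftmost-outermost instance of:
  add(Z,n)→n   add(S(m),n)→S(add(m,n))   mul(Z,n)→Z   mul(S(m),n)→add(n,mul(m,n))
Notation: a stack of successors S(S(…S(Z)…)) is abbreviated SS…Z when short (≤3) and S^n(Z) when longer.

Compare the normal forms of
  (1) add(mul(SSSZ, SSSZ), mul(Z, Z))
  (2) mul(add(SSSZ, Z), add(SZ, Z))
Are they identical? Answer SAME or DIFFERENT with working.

Term A:
  start: add(mul(SSSZ, SSSZ), mul(Z, Z))
  →1  add(add(SSSZ, mul(SSZ, SSSZ)), mul(Z, Z))
  →2  add(S(add(SSZ, mul(SSZ, SSSZ))), mul(Z, Z))
  →3  S(add(add(SSZ, mul(SSZ, SSSZ)), mul(Z, Z)))
  →4  S(add(S(add(SZ, mul(SSZ, SSSZ))), mul(Z, Z)))
  →5  S(S(add(add(SZ, mul(SSZ, SSSZ)), mul(Z, Z))))
  →6  S(S(add(S(add(Z, mul(SSZ, SSSZ))), mul(Z, Z))))
  →7  S(S(S(add(add(Z, mul(SSZ, SSSZ)), mul(Z, Z)))))
  →8  S(S(S(add(mul(SSZ, SSSZ), mul(Z, Z)))))
  →9  S(S(S(add(add(SSSZ, mul(SZ, SSSZ)), mul(Z, Z)))))
  →10  S(S(S(add(S(add(SSZ, mul(SZ, SSSZ))), mul(Z, Z)))))
  →11  S(S(S(S(add(add(SSZ, mul(SZ, SSSZ)), mul(Z, Z))))))
  →12  S(S(S(S(add(S(add(SZ, mul(SZ, SSSZ))), mul(Z, Z))))))
  →13  S(S(S(S(S(add(add(SZ, mul(SZ, SSSZ)), mul(Z, Z)))))))
  →14  S(S(S(S(S(add(S(add(Z, mul(SZ, SSSZ))), mul(Z, Z)))))))
  →15  S(S(S(S(S(S(add(add(Z, mul(SZ, SSSZ)), mul(Z, Z))))))))
  →16  S(S(S(S(S(S(add(mul(SZ, SSSZ), mul(Z, Z))))))))
  →17  S(S(S(S(S(S(add(add(SSSZ, mul(Z, SSSZ)), mul(Z, Z))))))))
  →18  S(S(S(S(S(S(add(S(add(SSZ, mul(Z, SSSZ))), mul(Z, Z))))))))
  →19  S(S(S(S(S(S(S(add(add(SSZ, mul(Z, SSSZ)), mul(Z, Z)))))))))
  →20  S(S(S(S(S(S(S(add(S(add(SZ, mul(Z, SSSZ))), mul(Z, Z)))))))))
  →21  S(S(S(S(S(S(S(S(add(add(SZ, mul(Z, SSSZ)), mul(Z, Z))))))))))
  →22  S(S(S(S(S(S(S(S(add(S(add(Z, mul(Z, SSSZ))), mul(Z, Z))))))))))
  →23  S(S(S(S(S(S(S(S(S(add(add(Z, mul(Z, SSSZ)), mul(Z, Z)))))))))))
  →24  S(S(S(S(S(S(S(S(S(add(mul(Z, SSSZ), mul(Z, Z)))))))))))
  →25  S(S(S(S(S(S(S(S(S(add(Z, mul(Z, Z)))))))))))
  →26  S(S(S(S(S(S(S(S(S(mul(Z, Z))))))))))
  →27  S^9(Z)

Term B:
  start: mul(add(SSSZ, Z), add(SZ, Z))
  →1  mul(S(add(SSZ, Z)), add(SZ, Z))
  →2  add(add(SZ, Z), mul(add(SSZ, Z), add(SZ, Z)))
  →3  add(S(add(Z, Z)), mul(add(SSZ, Z), add(SZ, Z)))
  →4  S(add(add(Z, Z), mul(add(SSZ, Z), add(SZ, Z))))
  →5  S(add(Z, mul(add(SSZ, Z), add(SZ, Z))))
  →6  S(mul(add(SSZ, Z), add(SZ, Z)))
  →7  S(mul(S(add(SZ, Z)), add(SZ, Z)))
  →8  S(add(add(SZ, Z), mul(add(SZ, Z), add(SZ, Z))))
  →9  S(add(S(add(Z, Z)), mul(add(SZ, Z), add(SZ, Z))))
  →10  S(S(add(add(Z, Z), mul(add(SZ, Z), add(SZ, Z)))))
  →11  S(S(add(Z, mul(add(SZ, Z), add(SZ, Z)))))
  →12  S(S(mul(add(SZ, Z), add(SZ, Z))))
  →13  S(S(mul(S(add(Z, Z)), add(SZ, Z))))
  →14  S(S(add(add(SZ, Z), mul(add(Z, Z), add(SZ, Z)))))
  →15  S(S(add(S(add(Z, Z)), mul(add(Z, Z), add(SZ, Z)))))
  →16  S(S(S(add(add(Z, Z), mul(add(Z, Z), add(SZ, Z))))))
  →17  S(S(S(add(Z, mul(add(Z, Z), add(SZ, Z))))))
  →18  S(S(S(mul(add(Z, Z), add(SZ, Z)))))
  →19  S(S(S(mul(Z, add(SZ, Z)))))
  →20  SSSZ

Answer: DIFFERENT — A ⇓ S^9(Z), B ⇓ SSSZ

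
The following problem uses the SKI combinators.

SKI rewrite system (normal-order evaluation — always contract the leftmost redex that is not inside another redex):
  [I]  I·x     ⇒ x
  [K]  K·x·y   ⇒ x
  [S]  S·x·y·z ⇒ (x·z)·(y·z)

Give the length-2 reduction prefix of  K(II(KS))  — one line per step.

Answer: after 2 steps: K(KS)

Derivation:
  start: K(II(KS))
  →1  K(I(KS))
  →2  K(KS)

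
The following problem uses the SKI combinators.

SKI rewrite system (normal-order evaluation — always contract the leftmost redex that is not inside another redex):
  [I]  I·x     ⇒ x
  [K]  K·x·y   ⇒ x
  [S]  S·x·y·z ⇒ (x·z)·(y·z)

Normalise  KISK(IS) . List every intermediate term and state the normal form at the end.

Answer: normal form = KS  (in 3 steps)

Working:
  start: KISK(IS)
  step 1: IK(IS)
  step 2: K(IS)
  step 3: KS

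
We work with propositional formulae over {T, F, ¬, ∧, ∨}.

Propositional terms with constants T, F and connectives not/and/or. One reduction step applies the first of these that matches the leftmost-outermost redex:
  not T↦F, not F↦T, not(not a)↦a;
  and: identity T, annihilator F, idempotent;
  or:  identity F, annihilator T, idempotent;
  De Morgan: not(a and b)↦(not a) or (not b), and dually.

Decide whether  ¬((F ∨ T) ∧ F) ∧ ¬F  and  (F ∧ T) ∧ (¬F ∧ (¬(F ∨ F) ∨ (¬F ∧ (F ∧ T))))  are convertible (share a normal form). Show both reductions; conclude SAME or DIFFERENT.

Answer: DIFFERENT — A ⇓ T, B ⇓ F

Derivation:
Term A:
  start: ¬((F ∨ T) ∧ F) ∧ ¬F
  step 1: (¬(F ∨ T) ∨ ¬F) ∧ ¬F
  step 2: ((¬F ∧ ¬T) ∨ ¬F) ∧ ¬F
  step 3: ((T ∧ ¬T) ∨ ¬F) ∧ ¬F
  step 4: (¬T ∨ ¬F) ∧ ¬F
  step 5: (F ∨ ¬F) ∧ ¬F
  step 6: ¬F ∧ ¬F
  step 7: ¬F
  step 8: T

Term B:
  start: (F ∧ T) ∧ (¬F ∧ (¬(F ∨ F) ∨ (¬F ∧ (F ∧ T))))
  step 1: F ∧ (¬F ∧ (¬(F ∨ F) ∨ (¬F ∧ (F ∧ T))))
  step 2: F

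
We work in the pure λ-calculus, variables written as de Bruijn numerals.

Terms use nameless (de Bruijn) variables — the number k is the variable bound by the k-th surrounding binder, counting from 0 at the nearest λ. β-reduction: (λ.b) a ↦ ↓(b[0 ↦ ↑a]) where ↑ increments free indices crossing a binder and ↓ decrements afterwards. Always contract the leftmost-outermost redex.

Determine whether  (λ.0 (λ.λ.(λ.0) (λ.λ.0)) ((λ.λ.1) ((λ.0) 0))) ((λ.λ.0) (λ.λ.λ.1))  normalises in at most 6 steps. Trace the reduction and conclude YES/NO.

  start: (λ.0 (λ.λ.(λ.0) (λ.λ.0)) ((λ.λ.1) ((λ.0) 0))) ((λ.λ.0) (λ.λ.λ.1))
  →1  (λ.λ.0) (λ.λ.λ.1) (λ.λ.(λ.0) (λ.λ.0)) ((λ.λ.1) ((λ.0) ((λ.λ.0) (λ.λ.λ.1))))
  →2  (λ.0) (λ.λ.(λ.0) (λ.λ.0)) ((λ.λ.1) ((λ.0) ((λ.λ.0) (λ.λ.λ.1))))
  →3  (λ.λ.(λ.0) (λ.λ.0)) ((λ.λ.1) ((λ.0) ((λ.λ.0) (λ.λ.λ.1))))
  →4  λ.(λ.0) (λ.λ.0)
  →5  λ.λ.λ.0

Answer: YES — reaches normal form λ.λ.λ.0 in 5 ≤ 6 steps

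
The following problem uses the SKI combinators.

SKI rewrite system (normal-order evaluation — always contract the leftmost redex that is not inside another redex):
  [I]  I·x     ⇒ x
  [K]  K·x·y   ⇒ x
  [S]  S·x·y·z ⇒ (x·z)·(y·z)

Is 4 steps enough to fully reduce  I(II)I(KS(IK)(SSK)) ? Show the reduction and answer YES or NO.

Answer: NO — after 4 steps the term is KS(IK)(SSK), not yet normal

Derivation:
  start: I(II)I(KS(IK)(SSK))
  [1] III(KS(IK)(SSK))
  [2] II(KS(IK)(SSK))
  [3] I(KS(IK)(SSK))
  [4] KS(IK)(SSK)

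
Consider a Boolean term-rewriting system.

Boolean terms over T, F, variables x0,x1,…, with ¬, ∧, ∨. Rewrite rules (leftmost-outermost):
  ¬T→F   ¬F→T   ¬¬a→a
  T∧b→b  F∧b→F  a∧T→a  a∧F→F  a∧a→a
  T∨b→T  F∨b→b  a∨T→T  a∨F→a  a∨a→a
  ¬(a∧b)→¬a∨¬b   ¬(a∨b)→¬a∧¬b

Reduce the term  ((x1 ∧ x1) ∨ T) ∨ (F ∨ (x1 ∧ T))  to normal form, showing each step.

Answer: normal form = T  (in 2 steps)

Derivation:
  start: ((x1 ∧ x1) ∨ T) ∨ (F ∨ (x1 ∧ T))
  step 1: T ∨ (F ∨ (x1 ∧ T))
  step 2: T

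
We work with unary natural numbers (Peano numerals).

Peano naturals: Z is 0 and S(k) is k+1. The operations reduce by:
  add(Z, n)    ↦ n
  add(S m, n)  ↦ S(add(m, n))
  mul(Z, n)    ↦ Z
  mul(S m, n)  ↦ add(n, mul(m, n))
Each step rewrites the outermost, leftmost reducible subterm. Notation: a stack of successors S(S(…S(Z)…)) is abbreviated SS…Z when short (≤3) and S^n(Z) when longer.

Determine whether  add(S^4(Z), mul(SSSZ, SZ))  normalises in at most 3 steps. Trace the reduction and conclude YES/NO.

  start: add(S^4(Z), mul(SSSZ, SZ))
  [1] S(add(SSSZ, mul(SSSZ, SZ)))
  [2] S(S(add(SSZ, mul(SSSZ, SZ))))
  [3] S(S(S(add(SZ, mul(SSSZ, SZ)))))

Answer: NO — after 3 steps the term is S(S(S(add(SZ, mul(SSSZ, SZ))))), not yet normal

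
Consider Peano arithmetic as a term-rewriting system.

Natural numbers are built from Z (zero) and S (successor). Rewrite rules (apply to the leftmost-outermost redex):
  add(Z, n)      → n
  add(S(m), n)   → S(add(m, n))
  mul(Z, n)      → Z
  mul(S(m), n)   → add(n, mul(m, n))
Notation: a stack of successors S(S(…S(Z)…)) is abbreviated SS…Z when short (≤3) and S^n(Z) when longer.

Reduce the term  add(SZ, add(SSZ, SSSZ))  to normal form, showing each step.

  start: add(SZ, add(SSZ, SSSZ))
  [1] S(add(Z, add(SSZ, SSSZ)))
  [2] S(add(SSZ, SSSZ))
  [3] S(S(add(SZ, SSSZ)))
  [4] S(S(S(add(Z, SSSZ))))
  [5] S^6(Z)

Answer: normal form = S^6(Z)  (in 5 steps)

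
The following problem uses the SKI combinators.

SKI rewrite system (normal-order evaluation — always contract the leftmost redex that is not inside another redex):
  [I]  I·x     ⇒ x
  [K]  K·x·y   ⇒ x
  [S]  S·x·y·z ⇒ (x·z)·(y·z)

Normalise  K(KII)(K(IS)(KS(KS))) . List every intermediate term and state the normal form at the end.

  start: K(KII)(K(IS)(KS(KS)))
  [1] KII
  [2] I

Answer: normal form = I  (in 2 steps)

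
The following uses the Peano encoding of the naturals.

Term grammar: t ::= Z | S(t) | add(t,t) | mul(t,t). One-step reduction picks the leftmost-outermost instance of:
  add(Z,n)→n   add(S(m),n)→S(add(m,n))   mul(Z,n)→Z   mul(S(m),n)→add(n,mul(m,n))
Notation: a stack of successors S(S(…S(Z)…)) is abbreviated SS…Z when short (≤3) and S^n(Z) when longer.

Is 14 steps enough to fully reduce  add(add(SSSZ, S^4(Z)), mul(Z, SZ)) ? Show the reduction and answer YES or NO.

Answer: YES — reaches normal form S^7(Z) in 13 ≤ 14 steps

Working:
  start: add(add(SSSZ, S^4(Z)), mul(Z, SZ))
  →1  add(S(add(SSZ, S^4(Z))), mul(Z, SZ))
  →2  S(add(add(SSZ, S^4(Z)), mul(Z, SZ)))
  →3  S(add(S(add(SZ, S^4(Z))), mul(Z, SZ)))
  →4  S(S(add(add(SZ, S^4(Z)), mul(Z, SZ))))
  →5  S(S(add(S(add(Z, S^4(Z))), mul(Z, SZ))))
  →6  S(S(S(add(add(Z, S^4(Z)), mul(Z, SZ)))))
  →7  S(S(S(add(S^4(Z), mul(Z, SZ)))))
  →8  S(S(S(S(add(SSSZ, mul(Z, SZ))))))
  →9  S(S(S(S(S(add(SSZ, mul(Z, SZ)))))))
  →10  S(S(S(S(S(S(add(SZ, mul(Z, SZ))))))))
  →11  S(S(S(S(S(S(S(add(Z, mul(Z, SZ)))))))))
  →12  S(S(S(S(S(S(S(mul(Z, SZ))))))))
  →13  S^7(Z)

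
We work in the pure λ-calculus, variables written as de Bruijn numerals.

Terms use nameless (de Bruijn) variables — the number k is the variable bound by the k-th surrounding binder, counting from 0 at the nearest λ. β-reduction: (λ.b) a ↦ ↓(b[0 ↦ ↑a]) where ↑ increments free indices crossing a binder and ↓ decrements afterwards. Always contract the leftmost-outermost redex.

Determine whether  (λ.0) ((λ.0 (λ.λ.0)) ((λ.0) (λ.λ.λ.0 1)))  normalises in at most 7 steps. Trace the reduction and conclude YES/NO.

  start: (λ.0) ((λ.0 (λ.λ.0)) ((λ.0) (λ.λ.λ.0 1)))
  →1  (λ.0 (λ.λ.0)) ((λ.0) (λ.λ.λ.0 1))
  →2  (λ.0) (λ.λ.λ.0 1) (λ.λ.0)
  →3  (λ.λ.λ.0 1) (λ.λ.0)
  →4  λ.λ.0 1

Answer: YES — reaches normal form λ.λ.0 1 in 4 ≤ 7 steps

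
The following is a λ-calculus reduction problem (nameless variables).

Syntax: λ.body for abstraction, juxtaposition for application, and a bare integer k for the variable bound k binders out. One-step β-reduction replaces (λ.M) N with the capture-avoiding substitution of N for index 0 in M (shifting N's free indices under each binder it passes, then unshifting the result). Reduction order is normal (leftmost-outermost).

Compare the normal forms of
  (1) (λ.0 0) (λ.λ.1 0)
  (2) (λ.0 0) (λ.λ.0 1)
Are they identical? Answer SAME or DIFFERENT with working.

Answer: DIFFERENT — A ⇓ λ.λ.1 0, B ⇓ λ.0 (λ.λ.0 1)

Working:
Term A:
  start: (λ.0 0) (λ.λ.1 0)
  step 1: (λ.λ.1 0) (λ.λ.1 0)
  step 2: λ.(λ.λ.1 0) 0
  step 3: λ.λ.1 0

Term B:
  start: (λ.0 0) (λ.λ.0 1)
  step 1: (λ.λ.0 1) (λ.λ.0 1)
  step 2: λ.0 (λ.λ.0 1)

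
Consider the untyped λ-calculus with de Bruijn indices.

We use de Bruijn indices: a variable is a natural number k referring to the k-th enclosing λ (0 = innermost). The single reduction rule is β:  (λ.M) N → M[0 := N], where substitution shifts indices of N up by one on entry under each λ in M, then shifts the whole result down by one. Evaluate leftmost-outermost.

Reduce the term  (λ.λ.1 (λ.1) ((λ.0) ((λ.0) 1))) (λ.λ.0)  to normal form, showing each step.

Answer: normal form = λ.λ.λ.0  (in 5 steps)

Derivation:
  start: (λ.λ.1 (λ.1) ((λ.0) ((λ.0) 1))) (λ.λ.0)
  →1  λ.(λ.λ.0) (λ.1) ((λ.0) ((λ.0) (λ.λ.0)))
  →2  λ.(λ.0) ((λ.0) ((λ.0) (λ.λ.0)))
  →3  λ.(λ.0) ((λ.0) (λ.λ.0))
  →4  λ.(λ.0) (λ.λ.0)
  →5  λ.λ.λ.0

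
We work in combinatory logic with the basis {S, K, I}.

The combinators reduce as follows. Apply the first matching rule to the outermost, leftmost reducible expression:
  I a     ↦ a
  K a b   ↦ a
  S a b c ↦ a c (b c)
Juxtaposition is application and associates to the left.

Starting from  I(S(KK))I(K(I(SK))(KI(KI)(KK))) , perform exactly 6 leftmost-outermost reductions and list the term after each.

Answer: after 6 steps: K(SK)

Reduction:
  start: I(S(KK))I(K(I(SK))(KI(KI)(KK)))
  →1  S(KK)I(K(I(SK))(KI(KI)(KK)))
  →2  KK(K(I(SK))(KI(KI)(KK)))(I(K(I(SK))(KI(KI)(KK))))
  →3  K(I(K(I(SK))(KI(KI)(KK))))
  →4  K(K(I(SK))(KI(KI)(KK)))
  →5  K(I(SK))
  →6  K(SK)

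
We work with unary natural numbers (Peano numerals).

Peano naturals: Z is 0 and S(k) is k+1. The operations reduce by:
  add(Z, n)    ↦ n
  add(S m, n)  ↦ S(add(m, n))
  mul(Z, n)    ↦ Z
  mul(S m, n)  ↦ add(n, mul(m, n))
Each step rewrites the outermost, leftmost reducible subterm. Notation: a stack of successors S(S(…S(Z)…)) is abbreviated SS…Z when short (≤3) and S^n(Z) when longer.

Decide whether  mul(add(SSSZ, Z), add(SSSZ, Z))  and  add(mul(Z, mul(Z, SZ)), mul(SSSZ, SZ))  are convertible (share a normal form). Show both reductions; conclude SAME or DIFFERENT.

Term A:
  start: mul(add(SSSZ, Z), add(SSSZ, Z))
  step 1: mul(S(add(SSZ, Z)), add(SSSZ, Z))
  step 2: add(add(SSSZ, Z), mul(add(SSZ, Z), add(SSSZ, Z)))
  step 3: add(S(add(SSZ, Z)), mul(add(SSZ, Z), add(SSSZ, Z)))
  step 4: S(add(add(SSZ, Z), mul(add(SSZ, Z), add(SSSZ, Z))))
  step 5: S(add(S(add(SZ, Z)), mul(add(SSZ, Z), add(SSSZ, Z))))
  step 6: S(S(add(add(SZ, Z), mul(add(SSZ, Z), add(SSSZ, Z)))))
  step 7: S(S(add(S(add(Z, Z)), mul(add(SSZ, Z), add(SSSZ, Z)))))
  step 8: S(S(S(add(add(Z, Z), mul(add(SSZ, Z), add(SSSZ, Z))))))
  step 9: S(S(S(add(Z, mul(add(SSZ, Z), add(SSSZ, Z))))))
  step 10: S(S(S(mul(add(SSZ, Z), add(SSSZ, Z)))))
  step 11: S(S(S(mul(S(add(SZ, Z)), add(SSSZ, Z)))))
  step 12: S(S(S(add(add(SSSZ, Z), mul(add(SZ, Z), add(SSSZ, Z))))))
  step 13: S(S(S(add(S(add(SSZ, Z)), mul(add(SZ, Z), add(SSSZ, Z))))))
  step 14: S(S(S(S(add(add(SSZ, Z), mul(add(SZ, Z), add(SSSZ, Z)))))))
  step 15: S(S(S(S(add(S(add(SZ, Z)), mul(add(SZ, Z), add(SSSZ, Z)))))))
  step 16: S(S(S(S(S(add(add(SZ, Z), mul(add(SZ, Z), add(SSSZ, Z))))))))
  step 17: S(S(S(S(S(add(S(add(Z, Z)), mul(add(SZ, Z), add(SSSZ, Z))))))))
  step 18: S(S(S(S(S(S(add(add(Z, Z), mul(add(SZ, Z), add(SSSZ, Z)))))))))
  step 19: S(S(S(S(S(S(add(Z, mul(add(SZ, Z), add(SSSZ, Z)))))))))
  step 20: S(S(S(S(S(S(mul(add(SZ, Z), add(SSSZ, Z))))))))
  step 21: S(S(S(S(S(S(mul(S(add(Z, Z)), add(SSSZ, Z))))))))
  step 22: S(S(S(S(S(S(add(add(SSSZ, Z), mul(add(Z, Z), add(SSSZ, Z)))))))))
  step 23: S(S(S(S(S(S(add(S(add(SSZ, Z)), mul(add(Z, Z), add(SSSZ, Z)))))))))
  step 24: S(S(S(S(S(S(S(add(add(SSZ, Z), mul(add(Z, Z), add(SSSZ, Z))))))))))
  step 25: S(S(S(S(S(S(S(add(S(add(SZ, Z)), mul(add(Z, Z), add(SSSZ, Z))))))))))
  step 26: S(S(S(S(S(S(S(S(add(add(SZ, Z), mul(add(Z, Z), add(SSSZ, Z)))))))))))
  step 27: S(S(S(S(S(S(S(S(add(S(add(Z, Z)), mul(add(Z, Z), add(SSSZ, Z)))))))))))
  step 28: S(S(S(S(S(S(S(S(S(add(add(Z, Z), mul(add(Z, Z), add(SSSZ, Z))))))))))))
  step 29: S(S(S(S(S(S(S(S(S(add(Z, mul(add(Z, Z), add(SSSZ, Z))))))))))))
  step 30: S(S(S(S(S(S(S(S(S(mul(add(Z, Z), add(SSSZ, Z)))))))))))
  step 31: S(S(S(S(S(S(S(S(S(mul(Z, add(SSSZ, Z)))))))))))
  step 32: S^9(Z)

Term B:
  start: add(mul(Z, mul(Z, SZ)), mul(SSSZ, SZ))
  step 1: add(Z, mul(SSSZ, SZ))
  step 2: mul(SSSZ, SZ)
  step 3: add(SZ, mul(SSZ, SZ))
  step 4: S(add(Z, mul(SSZ, SZ)))
  step 5: S(mul(SSZ, SZ))
  step 6: S(add(SZ, mul(SZ, SZ)))
  step 7: S(S(add(Z, mul(SZ, SZ))))
  step 8: S(S(mul(SZ, SZ)))
  step 9: S(S(add(SZ, mul(Z, SZ))))
  step 10: S(S(S(add(Z, mul(Z, SZ)))))
  step 11: S(S(S(mul(Z, SZ))))
  step 12: SSSZ

Answer: DIFFERENT — A ⇓ S^9(Z), B ⇓ SSSZ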